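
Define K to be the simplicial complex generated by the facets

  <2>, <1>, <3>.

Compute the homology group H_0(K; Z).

K has 3 vertices.
rank ∂_0 = 0, rank ∂_1 = 0 ⇒ b_0 = 3 − 0 − 0 = 3. So H_0 = Z^3.

H_0 ≅ Z^3.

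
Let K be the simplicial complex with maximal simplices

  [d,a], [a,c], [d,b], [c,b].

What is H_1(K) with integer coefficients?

H_1 = Z.

K has 4 vertices, 4 edges.
rank ∂_1 = 3, rank ∂_2 = 0 ⇒ b_1 = 4 − 3 − 0 = 1. So H_1 ≅ Z.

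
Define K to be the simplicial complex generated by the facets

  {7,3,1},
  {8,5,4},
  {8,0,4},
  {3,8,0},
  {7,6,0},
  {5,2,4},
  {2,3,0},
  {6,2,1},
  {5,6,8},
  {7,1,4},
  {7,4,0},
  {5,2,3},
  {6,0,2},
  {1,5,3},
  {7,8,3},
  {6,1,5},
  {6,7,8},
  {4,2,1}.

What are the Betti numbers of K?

b_0 = 1, b_1 = 1, b_2 = 0.

Take the total order 0 < 1 < 2 < 3 < 4 < 5 < 6 < 7 < 8 on the vertex set. Then K (dimension 2) consists of the simplices:

  0-simplices (9): [0], [1], [2], [3], [4], [5], [6], [7], [8]
  1-simplices (27): (27 of them)
  2-simplices (18): [0,2,3], [0,2,6], [0,3,8], [0,4,7], [0,4,8], [0,6,7], [1,2,4], [1,2,6], [1,3,5], [1,3,7], [1,4,7], [1,5,6], [2,3,5], [2,4,5], [3,7,8], [4,5,8], [5,6,8], [6,7,8]

so the chain groups are C_0 ≅ Z^9, C_1 ≅ Z^27, C_2 ≅ Z^18.

Boundary ∂_1: C_1 → C_0 is given by ∂[p,q] = [q] − [p]. For instance
  ∂[2,5] = [5] − [2].
The 9×27 boundary matrix has rank 8 and Smith normal form diag(1,1,1,1,1,1,1,1).

Boundary ∂_2: C_2 → C_1 sends each 2-simplex [p,q,r] to [q,r] − [p,r] + [p,q]. For instance
  ∂[5,6,8] = [6,8] − [5,8] + [5,6],
  ∂[6,7,8] = [7,8] − [6,8] + [6,7].
This gives a 27×18 integer matrix of rank 18; reducing to Smith normal form yields diagonal entries (1,1,1,1,1,1,1,1,1,1,1,1,1,1,1,1,1,2).

Reading off H_k = ker ∂_k / im ∂_{k+1}:

  H_0: rank C_0 − rank ∂_1 = 9 − 8 = 1, and the invariant factors of ∂_1 are all 1, so H_0 = Z.
  H_1: rank ker ∂_1 − rank ∂_2 = (27 − 8) − 18 = 1, and ∂_2 has invariant factor 2 > 1, so H_1 = Z ⊕ Z/2Z.
  H_2: rank ker ∂_2 − rank ∂_3 = (18 − 18) − 0 = 0, and there is no ∂_3, so H_2 = 0.

As a check, the Euler characteristic is 9 − 27 + 18 = 0, which agrees with 1 − 1 + 0 = 0.

Hence the Betti numbers are b_0 = 1, b_1 = 1, b_2 = 0.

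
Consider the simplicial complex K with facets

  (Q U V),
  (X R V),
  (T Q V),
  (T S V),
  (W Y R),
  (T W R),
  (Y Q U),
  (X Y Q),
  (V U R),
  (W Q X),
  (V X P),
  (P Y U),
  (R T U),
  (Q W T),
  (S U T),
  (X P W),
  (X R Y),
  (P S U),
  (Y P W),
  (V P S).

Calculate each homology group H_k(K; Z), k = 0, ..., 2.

H_0 = Z,  H_1 = Z ⊕ Z/2,  H_2 = 0.

Order the vertices as P < Q < R < S < T < U < V < W < X < Y. Listing each simplex with vertices in this order, K has dimension 2 with simplices:

  0-simplices (10): P, Q, R, S, T, U, V, W, X, Y
  1-simplices (30): PS, PU, PV, PW, PX, PY, QT, QU, QV, QW, QX, QY, RT, RU, RV, RW, RX, RY, ST, SU, SV, TU, TV, TW, UV, UY, VX, WX, WY, XY
  2-simplices (20): PSU, PSV, PUY, PVX, PWX, PWY, QTV, QTW, QUV, QUY, QWX, QXY, RTU, RTW, RUV, RVX, RWY, RXY, STU, STV

so the chain groups are C_0 ≅ Z^10, C_1 ≅ Z^30, C_2 ≅ Z^20.

The boundary map ∂_1: C_1 → C_0 sends each edge [p,q] (with p < q) to q − p. For instance
  ∂RW = W − R.
The resulting 10×30 matrix has rank 9, and its Smith normal form has invariant factors (1,1,1,1,1,1,1,1,1).

The boundary map ∂_2: C_2 → C_1 sends each 2-simplex [p,q,r] to [q,r] − [p,r] + [p,q]. For instance
  ∂RUV = UV − RV + RU,
  ∂RXY = XY − RY + RX.
The 30×20 boundary matrix has rank 20 and Smith normal form diag(1,1,1,1,1,1,1,1,1,1,1,1,1,1,1,1,1,1,1,2).

Reading off H_k = ker ∂_k / im ∂_{k+1}:

  H_0: rank C_0 − rank ∂_1 = 10 − 9 = 1, and the invariant factors of ∂_1 are all 1, so H_0 = Z.
  H_1: rank ker ∂_1 − rank ∂_2 = (30 − 9) − 20 = 1, and ∂_2 has invariant factor 2 > 1, so H_1 = Z ⊕ Z/2.
  H_2: rank ker ∂_2 − rank ∂_3 = (20 − 20) − 0 = 0, and there is no ∂_3, so H_2 = 0.

(K is a triangulation of the Klein bottle.)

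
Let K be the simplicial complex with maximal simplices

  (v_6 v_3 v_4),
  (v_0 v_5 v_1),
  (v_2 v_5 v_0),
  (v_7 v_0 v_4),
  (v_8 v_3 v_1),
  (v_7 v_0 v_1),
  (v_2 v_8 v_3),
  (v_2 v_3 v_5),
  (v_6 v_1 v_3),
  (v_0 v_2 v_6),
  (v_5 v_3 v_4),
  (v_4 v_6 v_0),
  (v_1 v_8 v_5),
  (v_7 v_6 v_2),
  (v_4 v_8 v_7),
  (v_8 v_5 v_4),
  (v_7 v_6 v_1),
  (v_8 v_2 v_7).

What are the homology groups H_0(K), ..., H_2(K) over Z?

We work with the vertex ordering v_0 < v_1 < v_2 < v_3 < v_4 < v_5 < v_6 < v_7 < v_8. The simplices of K, each written with vertices in increasing order, are:

  0-simplices (9): [v_0], [v_1], [v_2], [v_3], [v_4], [v_5], [v_6], [v_7], [v_8]
  1-simplices (27): (27 of them)
  2-simplices (18): (18 of them)

Hence C_0 ≅ Z^9, C_1 ≅ Z^27, C_2 ≅ Z^18.

The boundary map ∂_1: C_1 → C_0 is given by ∂[p,q] = [q] − [p]. For instance
  ∂[v_7,v_8] = [v_8] − [v_7].
The resulting 9×27 matrix has rank 8, and its Smith normal form has invariant factors (1,1,1,1,1,1,1,1).

The boundary map ∂_2: C_2 → C_1 sends each 2-simplex [p,q,r] to [q,r] − [p,r] + [p,q]. For instance
  ∂[v_3,v_4,v_5] = [v_4,v_5] − [v_3,v_5] + [v_3,v_4],
  ∂[v_1,v_3,v_8] = [v_3,v_8] − [v_1,v_8] + [v_1,v_3].
As a 27×18 matrix over Z this has rank 18, with invariant factors (1,1,1,1,1,1,1,1,1,1,1,1,1,1,1,1,1,2).

Reading off H_k = ker ∂_k / im ∂_{k+1}:

  H_0: rank C_0 − rank ∂_1 = 9 − 8 = 1, and the invariant factors of ∂_1 are all 1, so H_0 ≅ Z.
  H_1: rank ker ∂_1 − rank ∂_2 = (27 − 8) − 18 = 1, and ∂_2 has invariant factor 2 > 1, so H_1 ≅ Z ⊕ Z/2Z.
  H_2: rank ker ∂_2 − rank ∂_3 = (18 − 18) − 0 = 0, and there is no ∂_3, so H_2 ≅ 0.

H_0 = Z,  H_1 = Z ⊕ Z/2Z,  H_2 = 0.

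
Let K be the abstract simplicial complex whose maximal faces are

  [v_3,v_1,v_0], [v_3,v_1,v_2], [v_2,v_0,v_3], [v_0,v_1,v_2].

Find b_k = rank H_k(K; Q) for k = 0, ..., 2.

We work with the vertex ordering v_0 < v_1 < v_2 < v_3. The simplices of K, each written with vertices in increasing order, are:

  0-simplices (4): [v_0], [v_1], [v_2], [v_3]
  1-simplices (6): [v_0,v_1], [v_0,v_2], [v_0,v_3], [v_1,v_2], [v_1,v_3], [v_2,v_3]
  2-simplices (4): [v_0,v_1,v_2], [v_0,v_1,v_3], [v_0,v_2,v_3], [v_1,v_2,v_3]

Hence C_0 ≅ Z^4, C_1 ≅ Z^6, C_2 ≅ Z^4.

The boundary map ∂_1: C_1 → C_0 sends each edge [p,q] (with p < q) to q − p.
The resulting 4×6 matrix has rank 3, and its Smith normal form has invariant factors (1,1,1).

Boundary ∂_2: C_2 → C_1 sends each 2-simplex [p,q,r] to [q,r] − [p,r] + [p,q]. For instance
  ∂[v_0,v_1,v_2] = [v_1,v_2] − [v_0,v_2] + [v_0,v_1],
  ∂[v_1,v_2,v_3] = [v_2,v_3] − [v_1,v_3] + [v_1,v_2].
This gives a 6×4 integer matrix of rank 3; reducing to Smith normal form yields diagonal entries (1,1,1).

Reading off H_k = ker ∂_k / im ∂_{k+1}:

  H_0: rank C_0 − rank ∂_1 = 4 − 3 = 1, and the invariant factors of ∂_1 are all 1, so H_0 = Z.
  H_1: rank ker ∂_1 − rank ∂_2 = (6 − 3) − 3 = 0, and the invariant factors of ∂_2 are all 1, so H_1 = 0.
  H_2: rank ker ∂_2 − rank ∂_3 = (4 − 3) − 0 = 1, and there is no ∂_3, so H_2 = Z.

As a check, the Euler characteristic is 4 − 6 + 4 = 2, which agrees with 1 − 0 + 1 = 2.
(K is a triangulation of the 2-sphere S^2.)

Hence the Betti numbers are b_0 = 1, b_1 = 0, b_2 = 1.

b_0 = 1, b_1 = 0, b_2 = 1.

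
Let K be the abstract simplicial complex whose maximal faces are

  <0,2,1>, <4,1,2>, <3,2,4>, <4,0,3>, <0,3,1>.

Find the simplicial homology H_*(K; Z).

K has 5 vertices, 10 edges, 5 triangles.
rank ∂_0 = 0, rank ∂_1 = 4 ⇒ b_0 = 5 − 0 − 4 = 1; all invariant factors of ∂_1 are 1 so no torsion. So H_0 = Z.
rank ∂_1 = 4, rank ∂_2 = 5 ⇒ b_1 = 10 − 4 − 5 = 1; all invariant factors of ∂_2 are 1 so no torsion. So H_1 = Z.
rank ∂_2 = 5, rank ∂_3 = 0 ⇒ b_2 = 5 − 5 − 0 = 0. So H_2 = 0.

H_0 ≅ Z,  H_1 ≅ Z,  H_2 = 0.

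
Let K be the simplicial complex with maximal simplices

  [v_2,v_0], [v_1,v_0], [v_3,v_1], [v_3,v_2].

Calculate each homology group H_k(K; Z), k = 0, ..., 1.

H_0 = Z,  H_1 = Z.

Fix the vertex order v_0 < v_1 < v_2 < v_3 and write every simplex with vertices in increasing order. Then dim K = 1 and the simplices of K are:

  0-simplices (4): [v_0], [v_1], [v_2], [v_3]
  1-simplices (4): [v_0,v_1], [v_0,v_2], [v_1,v_3], [v_2,v_3]

Hence C_0 ≅ Z^4, C_1 ≅ Z^4.

The boundary map ∂_1: C_1 → C_0 sends each edge [p,q] (with p < q) to q − p.
The 4×4 boundary matrix has rank 3 and Smith normal form diag(1,1,1).

Now H_k = ker ∂_k / im ∂_{k+1}, so:

  H_0: rank C_0 − rank ∂_1 = 4 − 3 = 1, and the invariant factors of ∂_1 are all 1, so H_0 = Z.
  H_1: rank ker ∂_1 − rank ∂_2 = (4 − 3) − 0 = 1, and there is no ∂_2, so H_1 = Z.

(K is a triangulation of the circle S^1.)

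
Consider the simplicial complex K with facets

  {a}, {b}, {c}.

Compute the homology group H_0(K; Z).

Fix the vertex order a < b < c and write every simplex with vertices in increasing order. Then dim K = 0 and the simplices of K are:

  0-simplices (3): a, b, c

Hence C_0 ≅ Z^3.

Now H_k = ker ∂_k / im ∂_{k+1}, so:

  H_0: rank C_0 − rank ∂_1 = 3 − 0 = 3, and there is no ∂_1, so H_0 = Z^3.

H_0 ≅ Z^3.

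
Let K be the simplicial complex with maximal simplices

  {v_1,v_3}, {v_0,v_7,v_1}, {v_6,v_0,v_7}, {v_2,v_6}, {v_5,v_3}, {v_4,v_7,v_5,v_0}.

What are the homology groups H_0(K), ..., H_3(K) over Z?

Order the vertices as v_0 < v_1 < v_2 < v_3 < v_4 < v_5 < v_6 < v_7. Listing each simplex with vertices in this order, K has dimension 3 with simplices:

  0-simplices (8): [v_0], [v_1], [v_2], [v_3], [v_4], [v_5], [v_6], [v_7]
  1-simplices (13): [v_0,v_1], [v_0,v_4], [v_0,v_5], [v_0,v_6], [v_0,v_7], [v_1,v_3], [v_1,v_7], [v_2,v_6], [v_3,v_5], [v_4,v_5], [v_4,v_7], [v_5,v_7], [v_6,v_7]
  2-simplices (6): [v_0,v_1,v_7], [v_0,v_4,v_5], [v_0,v_4,v_7], [v_0,v_5,v_7], [v_0,v_6,v_7], [v_4,v_5,v_7]
  3-simplices (1): [v_0,v_4,v_5,v_7]

giving chain groups C_0 ≅ Z^8, C_1 ≅ Z^13, C_2 ≅ Z^6, C_3 ≅ Z^1.

The boundary map ∂_1: C_1 → C_0 is given by ∂[p,q] = [q] − [p].
As a 8×13 matrix over Z this has rank 7, with invariant factors (1,1,1,1,1,1,1).

Boundary ∂_2: C_2 → C_1 sends each 2-simplex [p,q,r] to [q,r] − [p,r] + [p,q]. For instance
  ∂[v_0,v_6,v_7] = [v_6,v_7] − [v_0,v_7] + [v_0,v_6],
  ∂[v_0,v_5,v_7] = [v_5,v_7] − [v_0,v_7] + [v_0,v_5].
The resulting 13×6 matrix has rank 5, and its Smith normal form has invariant factors (1,1,1,1,1).

Boundary ∂_3: C_3 → C_2 sends each 3-simplex σ to the alternating sum Σ_i (−1)^i (σ with its i-th vertex removed). For instance
  ∂[v_0,v_4,v_5,v_7] = [v_4,v_5,v_7] − [v_0,v_5,v_7] + [v_0,v_4,v_7] − [v_0,v_4,v_5].
The 6×1 boundary matrix has rank 1 and Smith normal form diag(1).

Now H_k = ker ∂_k / im ∂_{k+1}, so:

  H_0: rank C_0 − rank ∂_1 = 8 − 7 = 1, and the invariant factors of ∂_1 are all 1, so H_0 ≅ Z.
  H_1: rank ker ∂_1 − rank ∂_2 = (13 − 7) − 5 = 1, and the invariant factors of ∂_2 are all 1, so H_1 ≅ Z.
  H_2: rank ker ∂_2 − rank ∂_3 = (6 − 5) − 1 = 0, and the invariant factors of ∂_3 are all 1, so H_2 ≅ 0.
  H_3: rank ker ∂_3 − rank ∂_4 = (1 − 1) − 0 = 0, and there is no ∂_4, so H_3 ≅ 0.

H_0 ≅ Z,  H_1 ≅ Z,  H_2 = 0,  H_3 = 0.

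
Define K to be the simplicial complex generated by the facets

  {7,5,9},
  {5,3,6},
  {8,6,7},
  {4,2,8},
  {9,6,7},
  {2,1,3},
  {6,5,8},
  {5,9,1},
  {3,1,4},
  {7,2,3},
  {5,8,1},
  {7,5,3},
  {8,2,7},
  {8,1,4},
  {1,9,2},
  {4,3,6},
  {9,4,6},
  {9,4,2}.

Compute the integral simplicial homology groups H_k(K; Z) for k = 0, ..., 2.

Take the total order 1 < 2 < 3 < 4 < 5 < 6 < 7 < 8 < 9 on the vertex set. Then K (dimension 2) consists of the simplices:

  0-simplices (9): [1], [2], [3], [4], [5], [6], [7], [8], [9]
  1-simplices (27): (27 of them)
  2-simplices (18): [1,2,3], [1,2,9], [1,3,4], [1,4,8], [1,5,8], [1,5,9], [2,3,7], [2,4,8], [2,4,9], [2,7,8], [3,4,6], [3,5,6], [3,5,7], [4,6,9], [5,6,8], [5,7,9], [6,7,8], [6,7,9]

giving chain groups C_0 ≅ Z^9, C_1 ≅ Z^27, C_2 ≅ Z^18.

The boundary map ∂_1: C_1 → C_0 is given by ∂[p,q] = [q] − [p]. For instance
  ∂[4,9] = [9] − [4].
As a 9×27 matrix over Z this has rank 8, with invariant factors (1,1,1,1,1,1,1,1).

The boundary map ∂_2: C_2 → C_1 maps a triangle to the signed sum of its edges. For instance
  ∂[5,6,8] = [6,8] − [5,8] + [5,6],
  ∂[3,4,6] = [4,6] − [3,6] + [3,4].
As a 27×18 matrix over Z this has rank 18, with invariant factors (1,1,1,1,1,1,1,1,1,1,1,1,1,1,1,1,1,2).

From H_k ≅ ker(∂_k) / im(∂_{k+1}) we obtain:

  H_0: rank C_0 − rank ∂_1 = 9 − 8 = 1, and the invariant factors of ∂_1 are all 1, so H_0 = Z.
  H_1: rank ker ∂_1 − rank ∂_2 = (27 − 8) − 18 = 1, and ∂_2 has invariant factor 2 > 1, so H_1 = Z × Z/2.
  H_2: rank ker ∂_2 − rank ∂_3 = (18 − 18) − 0 = 0, and there is no ∂_3, so H_2 = 0.

As a check, the Euler characteristic is 9 − 27 + 18 = 0, which agrees with 1 − 1 + 0 = 0.
(K is a triangulation of the Klein bottle.)

H_0 ≅ Z,  H_1 ≅ Z × Z/2,  H_2 = 0.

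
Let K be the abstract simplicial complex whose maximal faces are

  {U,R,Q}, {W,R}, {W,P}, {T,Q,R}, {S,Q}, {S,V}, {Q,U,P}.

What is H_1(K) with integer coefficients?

Order the vertices as P < Q < R < S < T < U < V < W. Listing each simplex with vertices in this order, K has dimension 2 with simplices:

  0-simplices (8): P, Q, R, S, T, U, V, W
  1-simplices (11): PQ, PU, PW, QR, QS, QT, QU, RT, RU, RW, SV
  2-simplices (3): PQU, QRT, QRU

giving chain groups C_0 ≅ Z^8, C_1 ≅ Z^11, C_2 ≅ Z^3.

∂_1: C_1 → C_0 sends each edge [p,q] (with p < q) to q − p.
The 8×11 boundary matrix has rank 7 and Smith normal form diag(1,1,1,1,1,1,1).

∂_2: C_2 → C_1 maps a triangle to the signed sum of its edges. For instance
  ∂PQU = QU − PU + PQ,
  ∂QRT = RT − QT + QR.
This gives a 11×3 integer matrix of rank 3; reducing to Smith normal form yields diagonal entries (1,1,1).

From H_k ≅ ker(∂_k) / im(∂_{k+1}) we obtain:

  H_1: rank ker ∂_1 − rank ∂_2 = (11 − 7) − 3 = 1, and the invariant factors of ∂_2 are all 1, so H_1 ≅ Z.

H_1 = Z.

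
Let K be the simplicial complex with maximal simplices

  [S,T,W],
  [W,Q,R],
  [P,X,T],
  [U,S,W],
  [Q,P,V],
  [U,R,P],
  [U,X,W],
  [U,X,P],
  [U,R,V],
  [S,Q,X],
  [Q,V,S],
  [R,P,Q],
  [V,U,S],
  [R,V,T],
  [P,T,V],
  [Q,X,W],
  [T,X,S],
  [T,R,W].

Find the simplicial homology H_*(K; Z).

Fix the vertex order P < Q < R < S < T < U < V < W < X and write every simplex with vertices in increasing order. Then dim K = 2 and the simplices of K are:

  0-simplices (9): P, Q, R, S, T, U, V, W, X
  1-simplices (27): PQ, PR, PT, PU, PV, PX, QR, QS, QV, QW, QX, RT, RU, RV, RW, ST, SU, SV, SW, SX, TV, TW, TX, UV, UW, UX, WX
  2-simplices (18): PQR, PQV, PRU, PTV, PTX, PUX, QRW, QSV, QSX, QWX, RTV, RTW, RUV, STW, STX, SUV, SUW, UWX

giving chain groups C_0 ≅ Z^9, C_1 ≅ Z^27, C_2 ≅ Z^18.

Boundary ∂_1: C_1 → C_0 maps an edge to its endpoints' difference, ∂[p,q] = q − p. For instance
  ∂QW = W − Q.
The 9×27 boundary matrix has rank 8 and Smith normal form diag(1,1,1,1,1,1,1,1).

The boundary map ∂_2: C_2 → C_1 acts by ∂[p,q,r] = [q,r] − [p,r] + [p,q]. For instance
  ∂SUV = UV − SV + SU,
  ∂UWX = WX − UX + UW.
As a 27×18 matrix over Z this has rank 18, with invariant factors (1,1,1,1,1,1,1,1,1,1,1,1,1,1,1,1,1,2).

Reading off H_k = ker ∂_k / im ∂_{k+1}:

  H_0: rank C_0 − rank ∂_1 = 9 − 8 = 1, and the invariant factors of ∂_1 are all 1, so H_0 = Z.
  H_1: rank ker ∂_1 − rank ∂_2 = (27 − 8) − 18 = 1, and ∂_2 has invariant factor 2 > 1, so H_1 = Z ⊕ Z/2.
  H_2: rank ker ∂_2 − rank ∂_3 = (18 − 18) − 0 = 0, and there is no ∂_3, so H_2 = 0.

H_0 ≅ Z,  H_1 ≅ Z ⊕ Z/2,  H_2 = 0.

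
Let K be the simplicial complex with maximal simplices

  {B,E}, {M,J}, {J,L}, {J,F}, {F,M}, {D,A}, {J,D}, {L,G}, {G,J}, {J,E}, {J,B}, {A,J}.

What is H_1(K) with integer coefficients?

H_1 ≅ Z^4.

We work with the vertex ordering A < B < D < E < F < G < J < L < M. The simplices of K, each written with vertices in increasing order, are:

  0-simplices (9): A, B, D, E, F, G, J, L, M
  1-simplices (12): AD, AJ, BE, BJ, DJ, EJ, FJ, FM, GJ, GL, JL, JM

so the chain groups are C_0 ≅ Z^9, C_1 ≅ Z^12.

∂_1: C_1 → C_0 sends each edge [p,q] (with p < q) to q − p.
The resulting 9×12 matrix has rank 8, and its Smith normal form has invariant factors (1,1,1,1,1,1,1,1).

Computing H_k = (kernel of ∂_k) / (image of ∂_{k+1}):

  H_1: rank ker ∂_1 − rank ∂_2 = (12 − 8) − 0 = 4, and there is no ∂_2, so H_1 ≅ Z^4.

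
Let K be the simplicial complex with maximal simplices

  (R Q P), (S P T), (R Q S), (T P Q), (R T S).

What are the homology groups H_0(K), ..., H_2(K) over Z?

H_0 = Z,  H_1 = Z,  H_2 = 0.

Fix the vertex order P < Q < R < S < T and write every simplex with vertices in increasing order. Then dim K = 2 and the simplices of K are:

  0-simplices (5): P, Q, R, S, T
  1-simplices (10): PQ, PR, PS, PT, QR, QS, QT, RS, RT, ST
  2-simplices (5): PQR, PQT, PST, QRS, RST

so the chain groups are C_0 ≅ Z^5, C_1 ≅ Z^10, C_2 ≅ Z^5.

The boundary map ∂_1: C_1 → C_0 sends each edge [p,q] (with p < q) to q − p. For instance
  ∂PQ = Q − P.
As a 5×10 matrix over Z this has rank 4, with invariant factors (1,1,1,1).

∂_2: C_2 → C_1 acts by ∂[p,q,r] = [q,r] − [p,r] + [p,q]. For instance
  ∂PQR = QR − PR + PQ,
  ∂QRS = RS − QS + QR.
This gives a 10×5 integer matrix of rank 5; reducing to Smith normal form yields diagonal entries (1,1,1,1,1).

Now H_k = ker ∂_k / im ∂_{k+1}, so:

  H_0: rank C_0 − rank ∂_1 = 5 − 4 = 1, and the invariant factors of ∂_1 are all 1, so H_0 = Z.
  H_1: rank ker ∂_1 − rank ∂_2 = (10 − 4) − 5 = 1, and the invariant factors of ∂_2 are all 1, so H_1 = Z.
  H_2: rank ker ∂_2 − rank ∂_3 = (5 − 5) − 0 = 0, and there is no ∂_3, so H_2 = 0.

(K is a triangulation of the Möbius band.)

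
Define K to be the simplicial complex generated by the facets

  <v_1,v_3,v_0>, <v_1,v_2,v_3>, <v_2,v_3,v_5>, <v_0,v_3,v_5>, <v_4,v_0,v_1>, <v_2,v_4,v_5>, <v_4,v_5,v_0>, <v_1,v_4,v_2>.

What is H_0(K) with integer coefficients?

H_0 = Z.

Order the vertices as v_0 < v_1 < v_2 < v_3 < v_4 < v_5. Listing each simplex with vertices in this order, K has dimension 2 with simplices:

  0-simplices (6): [v_0], [v_1], [v_2], [v_3], [v_4], [v_5]
  1-simplices (12): [v_0,v_1], [v_0,v_3], [v_0,v_4], [v_0,v_5], [v_1,v_2], [v_1,v_3], [v_1,v_4], [v_2,v_3], [v_2,v_4], [v_2,v_5], [v_3,v_5], [v_4,v_5]
  2-simplices (8): [v_0,v_1,v_3], [v_0,v_1,v_4], [v_0,v_3,v_5], [v_0,v_4,v_5], [v_1,v_2,v_3], [v_1,v_2,v_4], [v_2,v_3,v_5], [v_2,v_4,v_5]

Hence C_0 ≅ Z^6, C_1 ≅ Z^12, C_2 ≅ Z^8.

Boundary ∂_1: C_1 → C_0 sends each edge [p,q] (with p < q) to q − p.
As a 6×12 matrix over Z this has rank 5, with invariant factors (1,1,1,1,1).

Boundary ∂_2: C_2 → C_1 sends each 2-simplex [p,q,r] to [q,r] − [p,r] + [p,q]. For instance
  ∂[v_2,v_3,v_5] = [v_3,v_5] − [v_2,v_5] + [v_2,v_3],
  ∂[v_0,v_4,v_5] = [v_4,v_5] − [v_0,v_5] + [v_0,v_4].
The 12×8 boundary matrix has rank 7 and Smith normal form diag(1,1,1,1,1,1,1).

From H_k ≅ ker(∂_k) / im(∂_{k+1}) we obtain:

  H_0: rank C_0 − rank ∂_1 = 6 − 5 = 1, and the invariant factors of ∂_1 are all 1, so H_0 ≅ Z.

(K is a triangulation of the 2-sphere S^2.)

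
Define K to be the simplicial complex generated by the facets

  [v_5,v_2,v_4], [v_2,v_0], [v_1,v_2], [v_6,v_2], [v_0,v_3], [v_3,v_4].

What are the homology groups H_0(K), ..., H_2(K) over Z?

Order the vertices as v_0 < v_1 < v_2 < v_3 < v_4 < v_5 < v_6. Listing each simplex with vertices in this order, K has dimension 2 with simplices:

  0-simplices (7): [v_0], [v_1], [v_2], [v_3], [v_4], [v_5], [v_6]
  1-simplices (8): [v_0,v_2], [v_0,v_3], [v_1,v_2], [v_2,v_4], [v_2,v_5], [v_2,v_6], [v_3,v_4], [v_4,v_5]
  2-simplices (1): [v_2,v_4,v_5]

Hence C_0 ≅ Z^7, C_1 ≅ Z^8, C_2 ≅ Z^1.

The boundary map ∂_1: C_1 → C_0 is given by ∂[p,q] = [q] − [p]. For instance
  ∂[v_0,v_2] = [v_2] − [v_0].
This gives a 7×8 integer matrix of rank 6; reducing to Smith normal form yields diagonal entries (1,1,1,1,1,1).

Boundary ∂_2: C_2 → C_1 acts by ∂[p,q,r] = [q,r] − [p,r] + [p,q]. For instance
  ∂[v_2,v_4,v_5] = [v_4,v_5] − [v_2,v_5] + [v_2,v_4].
As a 8×1 matrix over Z this has rank 1, with invariant factors (1).

From H_k ≅ ker(∂_k) / im(∂_{k+1}) we obtain:

  H_0: rank C_0 − rank ∂_1 = 7 − 6 = 1, and the invariant factors of ∂_1 are all 1, so H_0 ≅ Z.
  H_1: rank ker ∂_1 − rank ∂_2 = (8 − 6) − 1 = 1, and the invariant factors of ∂_2 are all 1, so H_1 ≅ Z.
  H_2: rank ker ∂_2 − rank ∂_3 = (1 − 1) − 0 = 0, and there is no ∂_3, so H_2 ≅ 0.

As a check, the Euler characteristic is 7 − 8 + 1 = 0, which agrees with 1 − 1 + 0 = 0.

H_0 = Z,  H_1 = Z,  H_2 = 0.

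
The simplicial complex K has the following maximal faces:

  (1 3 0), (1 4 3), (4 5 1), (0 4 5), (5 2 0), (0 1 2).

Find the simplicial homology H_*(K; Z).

Order the vertices as 0 < 1 < 2 < 3 < 4 < 5. Listing each simplex with vertices in this order, K has dimension 2 with simplices:

  0-simplices (6): [0], [1], [2], [3], [4], [5]
  1-simplices (12): [0,1], [0,2], [0,3], [0,4], [0,5], [1,2], [1,3], [1,4], [1,5], [2,5], [3,4], [4,5]
  2-simplices (6): [0,1,2], [0,1,3], [0,2,5], [0,4,5], [1,3,4], [1,4,5]

giving chain groups C_0 ≅ Z^6, C_1 ≅ Z^12, C_2 ≅ Z^6.

The boundary map ∂_1: C_1 → C_0 is given by ∂[p,q] = [q] − [p]. For instance
  ∂[0,4] = [4] − [0].
The 6×12 boundary matrix has rank 5 and Smith normal form diag(1,1,1,1,1).

Boundary ∂_2: C_2 → C_1 maps a triangle to the signed sum of its edges. For instance
  ∂[0,2,5] = [2,5] − [0,5] + [0,2],
  ∂[0,1,2] = [1,2] − [0,2] + [0,1].
This gives a 12×6 integer matrix of rank 6; reducing to Smith normal form yields diagonal entries (1,1,1,1,1,1).

From H_k ≅ ker(∂_k) / im(∂_{k+1}) we obtain:

  H_0: rank C_0 − rank ∂_1 = 6 − 5 = 1, and the invariant factors of ∂_1 are all 1, so H_0 ≅ Z.
  H_1: rank ker ∂_1 − rank ∂_2 = (12 − 5) − 6 = 1, and the invariant factors of ∂_2 are all 1, so H_1 ≅ Z.
  H_2: rank ker ∂_2 − rank ∂_3 = (6 − 6) − 0 = 0, and there is no ∂_3, so H_2 ≅ 0.

As a check, the Euler characteristic is 6 − 12 + 6 = 0, which agrees with 1 − 1 + 0 = 0.
(K is a triangulation of the cylinder S^1 x I.)

H_0 ≅ Z,  H_1 ≅ Z,  H_2 = 0.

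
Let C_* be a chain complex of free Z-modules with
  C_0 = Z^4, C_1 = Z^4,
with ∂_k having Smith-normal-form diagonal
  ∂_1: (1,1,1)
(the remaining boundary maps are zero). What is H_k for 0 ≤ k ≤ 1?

H_0: b_0 = 4 − 0 − 3 = 1; torsion from ∂_1 factors > 1: none. So H_0 = Z.
H_1: b_1 = 4 − 3 − 0 = 1; torsion from ∂_2 factors > 1: none. So H_1 = Z.

H_0 = Z,  H_1 = Z.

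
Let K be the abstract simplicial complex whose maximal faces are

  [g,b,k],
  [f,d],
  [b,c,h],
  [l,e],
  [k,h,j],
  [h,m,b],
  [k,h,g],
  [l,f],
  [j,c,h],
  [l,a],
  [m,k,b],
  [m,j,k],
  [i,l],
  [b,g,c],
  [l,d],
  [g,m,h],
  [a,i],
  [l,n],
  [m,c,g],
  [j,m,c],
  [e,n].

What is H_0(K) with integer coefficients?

H_0 = Z^2.

Fix the vertex order a < b < c < d < e < f < g < h < i < j < k < l < m < n and write every simplex with vertices in increasing order. Then dim K = 2 and the simplices of K are:

  0-simplices (14): a, b, c, d, e, f, g, h, i, j, k, l, m, n
  1-simplices (27): ai, al, bc, bg, bh, bk, bm, cg, ch, cj, cm, df, dl, el, en, fl, gh, gk, gm, hj, hk, hm, il, jk, jm, km, ln
  2-simplices (12): bcg, bch, bgk, bhm, bkm, cgm, chj, cjm, ghk, ghm, hjk, jkm

Hence C_0 ≅ Z^14, C_1 ≅ Z^27, C_2 ≅ Z^12.

Boundary ∂_1: C_1 → C_0 maps an edge to its endpoints' difference, ∂[p,q] = q − p.
The resulting 14×27 matrix has rank 12, and its Smith normal form has invariant factors (1,1,1,1,1,1,1,1,1,1,1,1).

The boundary map ∂_2: C_2 → C_1 sends each 2-simplex [p,q,r] to [q,r] − [p,r] + [p,q]. For instance
  ∂jkm = km − jm + jk,
  ∂bhm = hm − bm + bh.
This gives a 27×12 integer matrix of rank 12; reducing to Smith normal form yields diagonal entries (1,1,1,1,1,1,1,1,1,1,1,2).

Computing H_k = (kernel of ∂_k) / (image of ∂_{k+1}):

  H_0: rank C_0 − rank ∂_1 = 14 − 12 = 2, and the invariant factors of ∂_1 are all 1, so H_0 ≅ Z^2.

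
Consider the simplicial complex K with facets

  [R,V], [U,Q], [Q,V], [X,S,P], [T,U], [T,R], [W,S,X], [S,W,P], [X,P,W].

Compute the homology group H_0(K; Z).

Take the total order P < Q < R < S < T < U < V < W < X on the vertex set. Then K (dimension 2) consists of the simplices:

  0-simplices (9): P, Q, R, S, T, U, V, W, X
  1-simplices (11): PS, PW, PX, QU, QV, RT, RV, SW, SX, TU, WX
  2-simplices (4): PSW, PSX, PWX, SWX

giving chain groups C_0 ≅ Z^9, C_1 ≅ Z^11, C_2 ≅ Z^4.

The boundary map ∂_1: C_1 → C_0 maps an edge to its endpoints' difference, ∂[p,q] = q − p.
As a 9×11 matrix over Z this has rank 7, with invariant factors (1,1,1,1,1,1,1).

Boundary ∂_2: C_2 → C_1 acts by ∂[p,q,r] = [q,r] − [p,r] + [p,q]. For instance
  ∂PSW = SW − PW + PS,
  ∂PWX = WX − PX + PW.
As a 11×4 matrix over Z this has rank 3, with invariant factors (1,1,1).

Reading off H_k = ker ∂_k / im ∂_{k+1}:

  H_0: rank C_0 − rank ∂_1 = 9 − 7 = 2, and the invariant factors of ∂_1 are all 1, so H_0 ≅ Z^2.

(K is a triangulation of the disjoint union of the circle S^1 and the 2-sphere S^2.)

H_0 ≅ Z^2.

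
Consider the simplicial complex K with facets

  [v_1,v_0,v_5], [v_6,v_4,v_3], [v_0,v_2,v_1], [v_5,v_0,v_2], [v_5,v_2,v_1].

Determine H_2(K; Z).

H_2 ≅ Z.

Take the total order v_0 < v_1 < v_2 < v_3 < v_4 < v_5 < v_6 on the vertex set. Then K (dimension 2) consists of the simplices:

  0-simplices (7): [v_0], [v_1], [v_2], [v_3], [v_4], [v_5], [v_6]
  1-simplices (9): [v_0,v_1], [v_0,v_2], [v_0,v_5], [v_1,v_2], [v_1,v_5], [v_2,v_5], [v_3,v_4], [v_3,v_6], [v_4,v_6]
  2-simplices (5): [v_0,v_1,v_2], [v_0,v_1,v_5], [v_0,v_2,v_5], [v_1,v_2,v_5], [v_3,v_4,v_6]

Hence C_0 ≅ Z^7, C_1 ≅ Z^9, C_2 ≅ Z^5.

Boundary ∂_1: C_1 → C_0 maps an edge to its endpoints' difference, ∂[p,q] = q − p.
This gives a 7×9 integer matrix of rank 5; reducing to Smith normal form yields diagonal entries (1,1,1,1,1).

Boundary ∂_2: C_2 → C_1 maps a triangle to the signed sum of its edges. For instance
  ∂[v_0,v_2,v_5] = [v_2,v_5] − [v_0,v_5] + [v_0,v_2],
  ∂[v_0,v_1,v_5] = [v_1,v_5] − [v_0,v_5] + [v_0,v_1].
This gives a 9×5 integer matrix of rank 4; reducing to Smith normal form yields diagonal entries (1,1,1,1).

Computing H_k = (kernel of ∂_k) / (image of ∂_{k+1}):

  H_2: rank ker ∂_2 − rank ∂_3 = (5 − 4) − 0 = 1, and there is no ∂_3, so H_2 = Z.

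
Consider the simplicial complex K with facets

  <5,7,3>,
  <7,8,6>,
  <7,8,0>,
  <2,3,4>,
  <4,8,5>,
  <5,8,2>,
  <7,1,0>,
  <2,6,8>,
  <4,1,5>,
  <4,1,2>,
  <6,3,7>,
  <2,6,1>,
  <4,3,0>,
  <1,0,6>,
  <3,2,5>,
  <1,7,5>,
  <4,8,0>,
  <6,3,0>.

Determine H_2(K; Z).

H_2 ≅ 0.

Take the total order 0 < 1 < 2 < 3 < 4 < 5 < 6 < 7 < 8 on the vertex set. Then K (dimension 2) consists of the simplices:

  0-simplices (9): [0], [1], [2], [3], [4], [5], [6], [7], [8]
  1-simplices (27): (27 of them)
  2-simplices (18): [0,1,6], [0,1,7], [0,3,4], [0,3,6], [0,4,8], [0,7,8], [1,2,4], [1,2,6], [1,4,5], [1,5,7], [2,3,4], [2,3,5], [2,5,8], [2,6,8], [3,5,7], [3,6,7], [4,5,8], [6,7,8]

so the chain groups are C_0 ≅ Z^9, C_1 ≅ Z^27, C_2 ≅ Z^18.

Boundary ∂_1: C_1 → C_0 sends each edge [p,q] (with p < q) to q − p. For instance
  ∂[3,6] = [6] − [3].
The resulting 9×27 matrix has rank 8, and its Smith normal form has invariant factors (1,1,1,1,1,1,1,1).

∂_2: C_2 → C_1 acts by ∂[p,q,r] = [q,r] − [p,r] + [p,q]. For instance
  ∂[1,5,7] = [5,7] − [1,7] + [1,5],
  ∂[2,5,8] = [5,8] − [2,8] + [2,5].
The 27×18 boundary matrix has rank 18 and Smith normal form diag(1,1,1,1,1,1,1,1,1,1,1,1,1,1,1,1,1,2).

Now H_k = ker ∂_k / im ∂_{k+1}, so:

  H_2: rank ker ∂_2 − rank ∂_3 = (18 − 18) − 0 = 0, and there is no ∂_3, so H_2 = 0.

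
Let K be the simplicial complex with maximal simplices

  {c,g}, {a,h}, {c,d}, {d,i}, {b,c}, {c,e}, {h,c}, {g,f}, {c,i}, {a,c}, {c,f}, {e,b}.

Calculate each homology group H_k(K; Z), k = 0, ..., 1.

Order the vertices as a < b < c < d < e < f < g < h < i. Listing each simplex with vertices in this order, K has dimension 1 with simplices:

  0-simplices (9): a, b, c, d, e, f, g, h, i
  1-simplices (12): ac, ah, bc, be, cd, ce, cf, cg, ch, ci, di, fg

giving chain groups C_0 ≅ Z^9, C_1 ≅ Z^12.

The boundary map ∂_1: C_1 → C_0 maps an edge to its endpoints' difference, ∂[p,q] = q − p. For instance
  ∂ah = h − a.
The 9×12 boundary matrix has rank 8 and Smith normal form diag(1,1,1,1,1,1,1,1).

Reading off H_k = ker ∂_k / im ∂_{k+1}:

  H_0: rank C_0 − rank ∂_1 = 9 − 8 = 1, and the invariant factors of ∂_1 are all 1, so H_0 ≅ Z.
  H_1: rank ker ∂_1 − rank ∂_2 = (12 − 8) − 0 = 4, and there is no ∂_2, so H_1 ≅ Z^4.

As a check, the Euler characteristic is 9 − 12 = -3, which agrees with 1 − 4 = -3.
(K is a triangulation of a wedge of 4 circles.)

H_0 ≅ Z,  H_1 ≅ Z^4.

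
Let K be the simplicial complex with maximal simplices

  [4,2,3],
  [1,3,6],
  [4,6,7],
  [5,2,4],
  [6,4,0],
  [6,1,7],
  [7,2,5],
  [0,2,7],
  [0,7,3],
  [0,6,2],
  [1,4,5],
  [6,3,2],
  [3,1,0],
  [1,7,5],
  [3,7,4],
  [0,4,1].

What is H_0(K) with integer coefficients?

We work with the vertex ordering 0 < 1 < 2 < 3 < 4 < 5 < 6 < 7. The simplices of K, each written with vertices in increasing order, are:

  0-simplices (8): [0], [1], [2], [3], [4], [5], [6], [7]
  1-simplices (24): (24 of them)
  2-simplices (16): [0,1,3], [0,1,4], [0,2,6], [0,2,7], [0,3,7], [0,4,6], [1,3,6], [1,4,5], [1,5,7], [1,6,7], [2,3,4], [2,3,6], [2,4,5], [2,5,7], [3,4,7], [4,6,7]

Hence C_0 ≅ Z^8, C_1 ≅ Z^24, C_2 ≅ Z^16.

∂_1: C_1 → C_0 maps an edge to its endpoints' difference, ∂[p,q] = q − p. For instance
  ∂[2,3] = [3] − [2].
The resulting 8×24 matrix has rank 7, and its Smith normal form has invariant factors (1,1,1,1,1,1,1).

∂_2: C_2 → C_1 maps a triangle to the signed sum of its edges. For instance
  ∂[2,4,5] = [4,5] − [2,5] + [2,4],
  ∂[0,2,6] = [2,6] − [0,6] + [0,2].
The resulting 24×16 matrix has rank 15, and its Smith normal form has invariant factors (1,1,1,1,1,1,1,1,1,1,1,1,1,1,1).

Now H_k = ker ∂_k / im ∂_{k+1}, so:

  H_0: rank C_0 − rank ∂_1 = 8 − 7 = 1, and the invariant factors of ∂_1 are all 1, so H_0 = Z.

(K is a triangulation of the torus T^2.)

H_0 = Z.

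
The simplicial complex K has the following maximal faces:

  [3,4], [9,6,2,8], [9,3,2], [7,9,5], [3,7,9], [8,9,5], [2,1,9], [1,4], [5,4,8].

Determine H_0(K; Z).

H_0 ≅ Z.

Take the total order 1 < 2 < 3 < 4 < 5 < 6 < 7 < 8 < 9 on the vertex set. Then K (dimension 3) consists of the simplices:

  0-simplices (9): [1], [2], [3], [4], [5], [6], [7], [8], [9]
  1-simplices (19): [1,2], [1,4], [1,9], [2,3], [2,6], [2,8], [2,9], [3,4], [3,7], [3,9], [4,5], [4,8], [5,7], [5,8], [5,9], [6,8], [6,9], [7,9], [8,9]
  2-simplices (10): [1,2,9], [2,3,9], [2,6,8], [2,6,9], [2,8,9], [3,7,9], [4,5,8], [5,7,9], [5,8,9], [6,8,9]
  3-simplices (1): [2,6,8,9]

so the chain groups are C_0 ≅ Z^9, C_1 ≅ Z^19, C_2 ≅ Z^10, C_3 ≅ Z^1.

∂_1: C_1 → C_0 is given by ∂[p,q] = [q] − [p]. For instance
  ∂[5,9] = [9] − [5].
As a 9×19 matrix over Z this has rank 8, with invariant factors (1,1,1,1,1,1,1,1).

Boundary ∂_2: C_2 → C_1 sends each 2-simplex [p,q,r] to [q,r] − [p,r] + [p,q]. For instance
  ∂[2,3,9] = [3,9] − [2,9] + [2,3],
  ∂[2,6,9] = [6,9] − [2,9] + [2,6].
The 19×10 boundary matrix has rank 9 and Smith normal form diag(1,1,1,1,1,1,1,1,1).

∂_3: C_3 → C_2 sends each 3-simplex σ to the alternating sum Σ_i (−1)^i (σ with its i-th vertex removed). For instance
  ∂[2,6,8,9] = [6,8,9] − [2,8,9] + [2,6,9] − [2,6,8].
The 10×1 boundary matrix has rank 1 and Smith normal form diag(1).

Computing H_k = (kernel of ∂_k) / (image of ∂_{k+1}):

  H_0: rank C_0 − rank ∂_1 = 9 − 8 = 1, and the invariant factors of ∂_1 are all 1, so H_0 = Z.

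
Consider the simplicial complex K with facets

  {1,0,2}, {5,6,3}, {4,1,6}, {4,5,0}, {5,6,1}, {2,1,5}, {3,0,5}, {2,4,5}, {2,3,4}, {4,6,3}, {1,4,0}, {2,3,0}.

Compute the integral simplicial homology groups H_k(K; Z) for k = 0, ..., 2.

H_0 ≅ Z,  H_1 ≅ Z/2Z,  H_2 = 0.

Order the vertices as 0 < 1 < 2 < 3 < 4 < 5 < 6. Listing each simplex with vertices in this order, K has dimension 2 with simplices:

  0-simplices (7): [0], [1], [2], [3], [4], [5], [6]
  1-simplices (18): [0,1], [0,2], [0,3], [0,4], [0,5], [1,2], [1,4], [1,5], [1,6], [2,3], [2,4], [2,5], [3,4], [3,5], [3,6], [4,5], [4,6], [5,6]
  2-simplices (12): [0,1,2], [0,1,4], [0,2,3], [0,3,5], [0,4,5], [1,2,5], [1,4,6], [1,5,6], [2,3,4], [2,4,5], [3,4,6], [3,5,6]

giving chain groups C_0 ≅ Z^7, C_1 ≅ Z^18, C_2 ≅ Z^12.

∂_1: C_1 → C_0 sends each edge [p,q] (with p < q) to q − p. For instance
  ∂[1,6] = [6] − [1].
The resulting 7×18 matrix has rank 6, and its Smith normal form has invariant factors (1,1,1,1,1,1).

Boundary ∂_2: C_2 → C_1 sends each 2-simplex [p,q,r] to [q,r] − [p,r] + [p,q]. For instance
  ∂[0,4,5] = [4,5] − [0,5] + [0,4],
  ∂[0,3,5] = [3,5] − [0,5] + [0,3].
The 18×12 boundary matrix has rank 12 and Smith normal form diag(1,1,1,1,1,1,1,1,1,1,1,2).

Now H_k = ker ∂_k / im ∂_{k+1}, so:

  H_0: rank C_0 − rank ∂_1 = 7 − 6 = 1, and the invariant factors of ∂_1 are all 1, so H_0 ≅ Z.
  H_1: rank ker ∂_1 − rank ∂_2 = (18 − 6) − 12 = 0, and ∂_2 has invariant factor 2 > 1, so H_1 ≅ Z/2Z.
  H_2: rank ker ∂_2 − rank ∂_3 = (12 − 12) − 0 = 0, and there is no ∂_3, so H_2 ≅ 0.

As a check, the Euler characteristic is 7 − 18 + 12 = 1, which agrees with 1 − 0 + 0 = 1.
(K is a triangulation of the real projective plane RP^2.)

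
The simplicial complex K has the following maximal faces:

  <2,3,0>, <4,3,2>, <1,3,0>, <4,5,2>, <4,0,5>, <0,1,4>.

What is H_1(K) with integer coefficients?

We work with the vertex ordering 0 < 1 < 2 < 3 < 4 < 5. The simplices of K, each written with vertices in increasing order, are:

  0-simplices (6): [0], [1], [2], [3], [4], [5]
  1-simplices (12): [0,1], [0,2], [0,3], [0,4], [0,5], [1,3], [1,4], [2,3], [2,4], [2,5], [3,4], [4,5]
  2-simplices (6): [0,1,3], [0,1,4], [0,2,3], [0,4,5], [2,3,4], [2,4,5]

giving chain groups C_0 ≅ Z^6, C_1 ≅ Z^12, C_2 ≅ Z^6.

∂_1: C_1 → C_0 sends each edge [p,q] (with p < q) to q − p.
The 6×12 boundary matrix has rank 5 and Smith normal form diag(1,1,1,1,1).

The boundary map ∂_2: C_2 → C_1 maps a triangle to the signed sum of its edges. For instance
  ∂[0,1,4] = [1,4] − [0,4] + [0,1],
  ∂[2,3,4] = [3,4] − [2,4] + [2,3].
The 12×6 boundary matrix has rank 6 and Smith normal form diag(1,1,1,1,1,1).

Now H_k = ker ∂_k / im ∂_{k+1}, so:

  H_1: rank ker ∂_1 − rank ∂_2 = (12 − 5) − 6 = 1, and the invariant factors of ∂_2 are all 1, so H_1 = Z.

(K is a triangulation of the cylinder S^1 x I.)

H_1 ≅ Z.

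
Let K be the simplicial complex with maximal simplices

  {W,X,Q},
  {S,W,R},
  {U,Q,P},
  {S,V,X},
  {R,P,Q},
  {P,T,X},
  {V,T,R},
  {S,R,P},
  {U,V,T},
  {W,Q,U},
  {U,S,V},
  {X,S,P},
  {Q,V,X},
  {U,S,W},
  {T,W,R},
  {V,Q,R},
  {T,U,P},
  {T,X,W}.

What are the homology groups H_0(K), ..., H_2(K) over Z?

Fix the vertex order P < Q < R < S < T < U < V < W < X and write every simplex with vertices in increasing order. Then dim K = 2 and the simplices of K are:

  0-simplices (9): P, Q, R, S, T, U, V, W, X
  1-simplices (27): PQ, PR, PS, PT, PU, PX, QR, QU, QV, QW, QX, RS, RT, RV, RW, SU, SV, SW, SX, TU, TV, TW, TX, UV, UW, VX, WX
  2-simplices (18): PQR, PQU, PRS, PSX, PTU, PTX, QRV, QUW, QVX, QWX, RSW, RTV, RTW, SUV, SUW, SVX, TUV, TWX

Hence C_0 ≅ Z^9, C_1 ≅ Z^27, C_2 ≅ Z^18.

∂_1: C_1 → C_0 maps an edge to its endpoints' difference, ∂[p,q] = q − p.
The resulting 9×27 matrix has rank 8, and its Smith normal form has invariant factors (1,1,1,1,1,1,1,1).

∂_2: C_2 → C_1 sends each 2-simplex [p,q,r] to [q,r] − [p,r] + [p,q]. For instance
  ∂SUV = UV − SV + SU,
  ∂PTX = TX − PX + PT.
This gives a 27×18 integer matrix of rank 17; reducing to Smith normal form yields diagonal entries (1,1,1,1,1,1,1,1,1,1,1,1,1,1,1,1,1).

From H_k ≅ ker(∂_k) / im(∂_{k+1}) we obtain:

  H_0: rank C_0 − rank ∂_1 = 9 − 8 = 1, and the invariant factors of ∂_1 are all 1, so H_0 ≅ Z.
  H_1: rank ker ∂_1 − rank ∂_2 = (27 − 8) − 17 = 2, and the invariant factors of ∂_2 are all 1, so H_1 ≅ Z^2.
  H_2: rank ker ∂_2 − rank ∂_3 = (18 − 17) − 0 = 1, and there is no ∂_3, so H_2 ≅ Z.

H_0 ≅ Z,  H_1 ≅ Z^2,  H_2 ≅ Z.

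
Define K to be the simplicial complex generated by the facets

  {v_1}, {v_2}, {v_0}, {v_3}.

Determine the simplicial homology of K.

Fix the vertex order v_0 < v_1 < v_2 < v_3 and write every simplex with vertices in increasing order. Then dim K = 0 and the simplices of K are:

  0-simplices (4): [v_0], [v_1], [v_2], [v_3]

giving chain groups C_0 ≅ Z^4.

From H_k ≅ ker(∂_k) / im(∂_{k+1}) we obtain:

  H_0: rank C_0 − rank ∂_1 = 4 − 0 = 4, and there is no ∂_1, so H_0 ≅ Z^4.

H_0 = Z^4.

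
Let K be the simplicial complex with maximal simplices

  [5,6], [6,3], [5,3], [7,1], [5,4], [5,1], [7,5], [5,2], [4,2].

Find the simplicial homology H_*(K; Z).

Order the vertices as 1 < 2 < 3 < 4 < 5 < 6 < 7. Listing each simplex with vertices in this order, K has dimension 1 with simplices:

  0-simplices (7): [1], [2], [3], [4], [5], [6], [7]
  1-simplices (9): [1,5], [1,7], [2,4], [2,5], [3,5], [3,6], [4,5], [5,6], [5,7]

so the chain groups are C_0 ≅ Z^7, C_1 ≅ Z^9.

Boundary ∂_1: C_1 → C_0 sends each edge [p,q] (with p < q) to q − p. For instance
  ∂[2,5] = [5] − [2].
This gives a 7×9 integer matrix of rank 6; reducing to Smith normal form yields diagonal entries (1,1,1,1,1,1).

Now H_k = ker ∂_k / im ∂_{k+1}, so:

  H_0: rank C_0 − rank ∂_1 = 7 − 6 = 1, and the invariant factors of ∂_1 are all 1, so H_0 = Z.
  H_1: rank ker ∂_1 − rank ∂_2 = (9 − 6) − 0 = 3, and there is no ∂_2, so H_1 = Z^3.

As a check, the Euler characteristic is 7 − 9 = -2, which agrees with 1 − 3 = -2.

H_0 ≅ Z,  H_1 ≅ Z^3.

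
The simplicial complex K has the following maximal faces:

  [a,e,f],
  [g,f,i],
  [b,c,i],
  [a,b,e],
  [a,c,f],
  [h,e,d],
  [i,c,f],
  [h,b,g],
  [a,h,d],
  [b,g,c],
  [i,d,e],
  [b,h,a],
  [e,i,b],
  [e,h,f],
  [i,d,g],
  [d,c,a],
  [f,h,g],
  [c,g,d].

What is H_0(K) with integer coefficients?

H_0 = Z.

We work with the vertex ordering a < b < c < d < e < f < g < h < i. The simplices of K, each written with vertices in increasing order, are:

  0-simplices (9): a, b, c, d, e, f, g, h, i
  1-simplices (27): ab, ac, ad, ae, af, ah, bc, be, bg, bh, bi, cd, cf, cg, ci, de, dg, dh, di, ef, eh, ei, fg, fh, fi, gh, gi
  2-simplices (18): abe, abh, acd, acf, adh, aef, bcg, bci, bei, bgh, cdg, cfi, deh, dei, dgi, efh, fgh, fgi

Hence C_0 ≅ Z^9, C_1 ≅ Z^27, C_2 ≅ Z^18.

The boundary map ∂_1: C_1 → C_0 sends each edge [p,q] (with p < q) to q − p. For instance
  ∂ae = e − a.
The 9×27 boundary matrix has rank 8 and Smith normal form diag(1,1,1,1,1,1,1,1).

The boundary map ∂_2: C_2 → C_1 acts by ∂[p,q,r] = [q,r] − [p,r] + [p,q]. For instance
  ∂acd = cd − ad + ac,
  ∂fgh = gh − fh + fg.
The resulting 27×18 matrix has rank 18, and its Smith normal form has invariant factors (1,1,1,1,1,1,1,1,1,1,1,1,1,1,1,1,1,2).

From H_k ≅ ker(∂_k) / im(∂_{k+1}) we obtain:

  H_0: rank C_0 − rank ∂_1 = 9 − 8 = 1, and the invariant factors of ∂_1 are all 1, so H_0 = Z.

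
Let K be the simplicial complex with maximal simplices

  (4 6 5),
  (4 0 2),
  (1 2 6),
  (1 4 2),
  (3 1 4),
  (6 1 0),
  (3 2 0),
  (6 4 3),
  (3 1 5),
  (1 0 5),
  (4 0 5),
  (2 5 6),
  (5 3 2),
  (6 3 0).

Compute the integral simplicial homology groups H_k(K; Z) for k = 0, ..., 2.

H_0 ≅ Z,  H_1 ≅ Z^2,  H_2 ≅ Z.

We work with the vertex ordering 0 < 1 < 2 < 3 < 4 < 5 < 6. The simplices of K, each written with vertices in increasing order, are:

  0-simplices (7): [0], [1], [2], [3], [4], [5], [6]
  1-simplices (21): [0,1], [0,2], [0,3], [0,4], [0,5], [0,6], [1,2], [1,3], [1,4], [1,5], [1,6], [2,3], [2,4], [2,5], [2,6], [3,4], [3,5], [3,6], [4,5], [4,6], [5,6]
  2-simplices (14): [0,1,5], [0,1,6], [0,2,3], [0,2,4], [0,3,6], [0,4,5], [1,2,4], [1,2,6], [1,3,4], [1,3,5], [2,3,5], [2,5,6], [3,4,6], [4,5,6]

giving chain groups C_0 ≅ Z^7, C_1 ≅ Z^21, C_2 ≅ Z^14.

Boundary ∂_1: C_1 → C_0 maps an edge to its endpoints' difference, ∂[p,q] = q − p.
As a 7×21 matrix over Z this has rank 6, with invariant factors (1,1,1,1,1,1).

∂_2: C_2 → C_1 maps a triangle to the signed sum of its edges. For instance
  ∂[1,2,6] = [2,6] − [1,6] + [1,2],
  ∂[0,1,5] = [1,5] − [0,5] + [0,1].
As a 21×14 matrix over Z this has rank 13, with invariant factors (1,1,1,1,1,1,1,1,1,1,1,1,1).

Now H_k = ker ∂_k / im ∂_{k+1}, so:

  H_0: rank C_0 − rank ∂_1 = 7 − 6 = 1, and the invariant factors of ∂_1 are all 1, so H_0 = Z.
  H_1: rank ker ∂_1 − rank ∂_2 = (21 − 6) − 13 = 2, and the invariant factors of ∂_2 are all 1, so H_1 = Z^2.
  H_2: rank ker ∂_2 − rank ∂_3 = (14 − 13) − 0 = 1, and there is no ∂_3, so H_2 = Z.

As a check, the Euler characteristic is 7 − 21 + 14 = 0, which agrees with 1 − 2 + 1 = 0.
(K is a triangulation of the torus T^2.)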